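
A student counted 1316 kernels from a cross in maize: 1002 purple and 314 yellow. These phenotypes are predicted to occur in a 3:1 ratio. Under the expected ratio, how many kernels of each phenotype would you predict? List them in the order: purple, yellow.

The 3:1 ratio has 4 parts, so with N = 1316 the expected counts are:
  purple: 1316 × 3/4 = 987
  yellow: 1316 × 1/4 = 329

987, 329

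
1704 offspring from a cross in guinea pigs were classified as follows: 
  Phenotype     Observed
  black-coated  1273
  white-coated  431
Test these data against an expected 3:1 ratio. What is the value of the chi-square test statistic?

Under the 3:1 hypothesis (Σ ratio = 4, N = 1704):
  black-coated: 1704 × 3/4 = 1278
  white-coated: 1704 × 1/4 = 426
χ² = Σ (O − E)² / E
  black-coated: (1273 − 1278)² / 1278 = 0.0196
  white-coated: (431 − 426)² / 426 = 0.0587
χ² = 0.0196 + 0.0587 = 0.0783 ≈ 0.078

0.078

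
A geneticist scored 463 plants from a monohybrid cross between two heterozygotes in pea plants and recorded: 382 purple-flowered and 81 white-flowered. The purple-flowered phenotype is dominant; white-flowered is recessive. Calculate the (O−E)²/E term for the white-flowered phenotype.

10.433

For a monohybrid cross between heterozygotes with complete dominance, the expected phenotypic ratio is 3:1.
The 3:1 ratio has 4 parts, so with N = 463 the expected counts are:
  purple-flowered: 463 × 3/4 = 347.25
  white-flowered: 463 × 1/4 = 115.75
Contribution of white-flowered: (81 − 115.75)² / 115.75 = 10.4325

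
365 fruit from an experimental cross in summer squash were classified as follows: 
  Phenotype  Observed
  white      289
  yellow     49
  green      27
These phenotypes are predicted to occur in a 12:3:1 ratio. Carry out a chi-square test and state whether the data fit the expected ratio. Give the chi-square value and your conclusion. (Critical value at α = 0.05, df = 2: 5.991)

Expected counts for N = 365 under a 12:3:1 ratio (total parts = 16):
  white: 365 × 12/16 = 273.75
  yellow: 365 × 3/16 = 68.4375
  green: 365 × 1/16 = 22.8125
χ² = Σ (O − E)² / E
  white: (289 − 273.75)² / 273.75 = 0.8495
  yellow: (49 − 68.4375)² / 68.4375 = 5.5206
  green: (27 − 22.8125)² / 22.8125 = 0.7687
χ² = 0.8495 + 5.5206 + 0.7687 = 7.1388 ≈ 7.139
Degrees of freedom = 3 − 1 = 2; critical value at α = 0.05 is 5.991.
Since 7.139 > 5.991, we reject the null hypothesis — the data do not fit the 12:3:1 ratio.

7.139; not consistent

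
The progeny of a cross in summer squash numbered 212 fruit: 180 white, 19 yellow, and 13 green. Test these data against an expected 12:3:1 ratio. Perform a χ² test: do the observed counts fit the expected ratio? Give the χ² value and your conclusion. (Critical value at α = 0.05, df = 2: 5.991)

13.610; not consistent

Total ratio parts = 16. Expected numbers out of 212:
  white: 212 × 12/16 = 159
  yellow: 212 × 3/16 = 39.75
  green: 212 × 1/16 = 13.25
χ² = Σ (O − E)² / E
  white: (180 − 159)² / 159 = 2.7736
  yellow: (19 − 39.75)² / 39.75 = 10.8318
  green: (13 − 13.25)² / 13.25 = 0.0047
χ² = 2.7736 + 10.8318 + 0.0047 = 13.6101 ≈ 13.610
Degrees of freedom = 3 − 1 = 2; critical value at α = 0.05 is 5.991.
Since 13.610 > 5.991, we reject the null hypothesis — the data do not fit the 12:3:1 ratio.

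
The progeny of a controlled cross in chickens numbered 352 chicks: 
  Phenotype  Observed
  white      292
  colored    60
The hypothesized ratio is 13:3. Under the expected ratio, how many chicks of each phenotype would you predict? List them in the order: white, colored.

Total ratio parts = 16. Expected numbers out of 352:
  white: 352 × 13/16 = 286
  colored: 352 × 3/16 = 66

286, 66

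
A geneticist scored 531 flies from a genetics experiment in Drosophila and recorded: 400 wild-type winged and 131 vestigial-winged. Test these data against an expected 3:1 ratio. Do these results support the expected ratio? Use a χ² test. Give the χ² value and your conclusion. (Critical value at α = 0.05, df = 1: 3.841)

0.031; consistent

Under the 3:1 hypothesis (Σ ratio = 4, N = 531):
  wild-type winged: 531 × 3/4 = 398.25
  vestigial-winged: 531 × 1/4 = 132.75
χ² = Σ (O − E)² / E
  wild-type winged: (400 − 398.25)² / 398.25 = 0.0077
  vestigial-winged: (131 − 132.75)² / 132.75 = 0.0231
χ² = 0.0077 + 0.0231 = 0.0308 ≈ 0.031
Degrees of freedom = 2 − 1 = 1; critical value at α = 0.05 is 3.841.
Since 0.031 < 3.841, we fail to reject the null hypothesis — the data are consistent with the 3:1 ratio.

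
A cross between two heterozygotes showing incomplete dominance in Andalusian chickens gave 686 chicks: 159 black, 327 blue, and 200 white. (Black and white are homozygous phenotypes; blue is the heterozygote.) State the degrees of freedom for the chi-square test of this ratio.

With incomplete dominance, a heterozygote × heterozygote cross gives a 1:2:1 phenotypic ratio.
A goodness-of-fit test with 3 phenotype classes has df = 3 − 1 = 2.

2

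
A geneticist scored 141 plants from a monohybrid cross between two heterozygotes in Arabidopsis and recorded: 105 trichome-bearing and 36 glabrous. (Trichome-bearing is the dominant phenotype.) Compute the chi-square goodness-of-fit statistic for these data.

0.021

For a monohybrid cross between heterozygotes with complete dominance, the expected phenotypic ratio is 3:1.
Under the 3:1 hypothesis (Σ ratio = 4, N = 141):
  trichome-bearing: 141 × 3/4 = 105.75
  glabrous: 141 × 1/4 = 35.25
χ² = Σ (O − E)² / E
  trichome-bearing: (105 − 105.75)² / 105.75 = 0.0053
  glabrous: (36 − 35.25)² / 35.25 = 0.0160
χ² = 0.0053 + 0.0160 = 0.0213 ≈ 0.021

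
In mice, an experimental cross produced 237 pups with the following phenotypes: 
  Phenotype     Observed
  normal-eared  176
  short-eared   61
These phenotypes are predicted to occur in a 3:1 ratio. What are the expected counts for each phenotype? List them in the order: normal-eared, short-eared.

177.75, 59.25

Expected counts for N = 237 under a 3:1 ratio (total parts = 4):
  normal-eared: 237 × 3/4 = 177.75
  short-eared: 237 × 1/4 = 59.25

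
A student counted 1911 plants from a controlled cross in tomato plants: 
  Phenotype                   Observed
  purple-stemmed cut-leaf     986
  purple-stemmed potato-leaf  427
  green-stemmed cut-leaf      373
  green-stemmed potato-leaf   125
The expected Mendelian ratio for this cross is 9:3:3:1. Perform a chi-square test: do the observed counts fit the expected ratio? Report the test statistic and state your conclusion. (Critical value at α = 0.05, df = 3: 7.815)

21.387; not consistent

Expected counts for N = 1911 under a 9:3:3:1 ratio (total parts = 16):
  purple-stemmed cut-leaf: 1911 × 9/16 = 1074.9375
  purple-stemmed potato-leaf: 1911 × 3/16 = 358.3125
  green-stemmed cut-leaf: 1911 × 3/16 = 358.3125
  green-stemmed potato-leaf: 1911 × 1/16 = 119.4375
χ² = Σ (O − E)² / E
  purple-stemmed cut-leaf: (986 − 1074.9375)² / 1074.9375 = 7.3585
  purple-stemmed potato-leaf: (427 − 358.3125)² / 358.3125 = 13.1672
  green-stemmed cut-leaf: (373 − 358.3125)² / 358.3125 = 0.6021
  green-stemmed potato-leaf: (125 − 119.4375)² / 119.4375 = 0.2591
χ² = 7.3585 + 13.1672 + 0.6021 + 0.2591 = 21.3869 ≈ 21.387
Degrees of freedom = 4 − 1 = 3; critical value at α = 0.05 is 7.815.
Since 21.387 > 7.815, we reject the null hypothesis — the data do not fit the 9:3:3:1 ratio.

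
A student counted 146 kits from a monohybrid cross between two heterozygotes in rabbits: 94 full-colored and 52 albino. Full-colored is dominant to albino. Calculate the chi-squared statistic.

8.776

For a monohybrid cross between heterozygotes with complete dominance, the expected phenotypic ratio is 3:1.
The 3:1 ratio has 4 parts, so with N = 146 the expected counts are:
  full-colored: 146 × 3/4 = 109.5
  albino: 146 × 1/4 = 36.5
χ² = Σ (O − E)² / E
  full-colored: (94 − 109.5)² / 109.5 = 2.1941
  albino: (52 − 36.5)² / 36.5 = 6.5822
χ² = 2.1941 + 6.5822 = 8.7763 ≈ 8.776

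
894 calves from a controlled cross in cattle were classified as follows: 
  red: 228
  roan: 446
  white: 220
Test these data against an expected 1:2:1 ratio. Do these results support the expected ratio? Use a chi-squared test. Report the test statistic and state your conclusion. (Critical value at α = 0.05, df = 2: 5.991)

0.148; consistent

Total ratio parts = 4. Expected numbers out of 894:
  red: 894 × 1/4 = 223.5
  roan: 894 × 2/4 = 447
  white: 894 × 1/4 = 223.5
χ² = Σ (O − E)² / E
  red: (228 − 223.5)² / 223.5 = 0.0906
  roan: (446 − 447)² / 447 = 0.0022
  white: (220 − 223.5)² / 223.5 = 0.0548
χ² = 0.0906 + 0.0022 + 0.0548 = 0.1476 ≈ 0.148
Degrees of freedom = 3 − 1 = 2; critical value at α = 0.05 is 5.991.
Since 0.148 < 5.991, we fail to reject the null hypothesis — the data are consistent with the 1:2:1 ratio.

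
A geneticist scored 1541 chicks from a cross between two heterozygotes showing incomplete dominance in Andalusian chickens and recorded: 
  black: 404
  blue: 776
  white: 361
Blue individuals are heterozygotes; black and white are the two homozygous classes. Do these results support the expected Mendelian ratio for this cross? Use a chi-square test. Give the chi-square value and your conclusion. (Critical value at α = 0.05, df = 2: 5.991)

With incomplete dominance, a heterozygote × heterozygote cross gives a 1:2:1 phenotypic ratio.
Total ratio parts = 4. Expected numbers out of 1541:
  black: 1541 × 1/4 = 385.25
  blue: 1541 × 2/4 = 770.5
  white: 1541 × 1/4 = 385.25
χ² = Σ (O − E)² / E
  black: (404 − 385.25)² / 385.25 = 0.9126
  blue: (776 − 770.5)² / 770.5 = 0.0393
  white: (361 − 385.25)² / 385.25 = 1.5264
χ² = 0.9126 + 0.0393 + 1.5264 = 2.4783 ≈ 2.478
Degrees of freedom = 3 − 1 = 2; critical value at α = 0.05 is 5.991.
Since 2.478 < 5.991, we fail to reject the null hypothesis — the data are consistent with the 1:2:1 ratio.

2.478; consistent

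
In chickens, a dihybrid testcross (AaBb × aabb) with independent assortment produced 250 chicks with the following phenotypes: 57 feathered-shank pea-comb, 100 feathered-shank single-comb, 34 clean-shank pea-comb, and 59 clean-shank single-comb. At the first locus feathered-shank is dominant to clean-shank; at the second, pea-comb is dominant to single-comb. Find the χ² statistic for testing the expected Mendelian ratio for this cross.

36.176

A dihybrid testcross with independent assortment gives a 1:1:1:1 ratio.
Total ratio parts = 4. Expected numbers out of 250:
  feathered-shank pea-comb: 250 × 1/4 = 62.5
  feathered-shank single-comb: 250 × 1/4 = 62.5
  clean-shank pea-comb: 250 × 1/4 = 62.5
  clean-shank single-comb: 250 × 1/4 = 62.5
χ² = Σ (O − E)² / E
  feathered-shank pea-comb: (57 − 62.5)² / 62.5 = 0.4840
  feathered-shank single-comb: (100 − 62.5)² / 62.5 = 22.5000
  clean-shank pea-comb: (34 − 62.5)² / 62.5 = 12.9960
  clean-shank single-comb: (59 − 62.5)² / 62.5 = 0.1960
χ² = 0.4840 + 22.5000 + 12.9960 + 0.1960 = 36.176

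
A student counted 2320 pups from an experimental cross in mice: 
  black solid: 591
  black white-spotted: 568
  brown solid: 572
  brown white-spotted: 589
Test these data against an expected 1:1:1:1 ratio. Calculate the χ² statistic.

0.707

Expected counts for N = 2320 under a 1:1:1:1 ratio (total parts = 4):
  black solid: 2320 × 1/4 = 580
  black white-spotted: 2320 × 1/4 = 580
  brown solid: 2320 × 1/4 = 580
  brown white-spotted: 2320 × 1/4 = 580
χ² = Σ (O − E)² / E
  black solid: (591 − 580)² / 580 = 0.2086
  black white-spotted: (568 − 580)² / 580 = 0.2483
  brown solid: (572 − 580)² / 580 = 0.1103
  brown white-spotted: (589 − 580)² / 580 = 0.1397
χ² = 0.2086 + 0.2483 + 0.1103 + 0.1397 = 0.7069 ≈ 0.707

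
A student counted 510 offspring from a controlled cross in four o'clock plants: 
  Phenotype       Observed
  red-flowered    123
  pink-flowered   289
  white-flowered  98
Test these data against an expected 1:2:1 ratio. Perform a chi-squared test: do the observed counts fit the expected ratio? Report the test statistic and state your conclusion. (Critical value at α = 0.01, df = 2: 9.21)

11.518; not consistent

Expected counts for N = 510 under a 1:2:1 ratio (total parts = 4):
  red-flowered: 510 × 1/4 = 127.5
  pink-flowered: 510 × 2/4 = 255
  white-flowered: 510 × 1/4 = 127.5
χ² = Σ (O − E)² / E
  red-flowered: (123 − 127.5)² / 127.5 = 0.1588
  pink-flowered: (289 − 255)² / 255 = 4.5333
  white-flowered: (98 − 127.5)² / 127.5 = 6.8255
χ² = 0.1588 + 4.5333 + 6.8255 = 11.5176 ≈ 11.518
Degrees of freedom = 3 − 1 = 2; critical value at α = 0.01 is 9.21.
Since 11.518 > 9.21, we reject the null hypothesis — the data do not fit the 1:2:1 ratio.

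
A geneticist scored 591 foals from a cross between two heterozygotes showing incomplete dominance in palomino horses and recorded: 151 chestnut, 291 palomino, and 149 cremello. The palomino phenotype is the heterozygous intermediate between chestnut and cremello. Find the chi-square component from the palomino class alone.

With incomplete dominance, a heterozygote × heterozygote cross gives a 1:2:1 phenotypic ratio.
Expected counts for N = 591 under a 1:2:1 ratio (total parts = 4):
  chestnut: 591 × 1/4 = 147.75
  palomino: 591 × 2/4 = 295.5
  cremello: 591 × 1/4 = 147.75
Contribution of palomino: (291 − 295.5)² / 295.5 = 0.0685

0.069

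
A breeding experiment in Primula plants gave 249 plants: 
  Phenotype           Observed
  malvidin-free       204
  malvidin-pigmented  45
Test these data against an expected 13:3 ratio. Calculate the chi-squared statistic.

Total ratio parts = 16. Expected numbers out of 249:
  malvidin-free: 249 × 13/16 = 202.3125
  malvidin-pigmented: 249 × 3/16 = 46.6875
χ² = Σ (O − E)² / E
  malvidin-free: (204 − 202.3125)² / 202.3125 = 0.0141
  malvidin-pigmented: (45 − 46.6875)² / 46.6875 = 0.0610
χ² = 0.0141 + 0.0610 = 0.0751 ≈ 0.075

0.075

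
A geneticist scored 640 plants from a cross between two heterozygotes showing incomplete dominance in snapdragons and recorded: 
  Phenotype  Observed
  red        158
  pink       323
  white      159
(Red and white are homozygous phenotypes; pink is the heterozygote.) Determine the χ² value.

With incomplete dominance, a heterozygote × heterozygote cross gives a 1:2:1 phenotypic ratio.
Expected counts for N = 640 under a 1:2:1 ratio (total parts = 4):
  red: 640 × 1/4 = 160
  pink: 640 × 2/4 = 320
  white: 640 × 1/4 = 160
χ² = Σ (O − E)² / E
  red: (158 − 160)² / 160 = 0.0250
  pink: (323 − 320)² / 320 = 0.0281
  white: (159 − 160)² / 160 = 0.0063
χ² = 0.0250 + 0.0281 + 0.0063 = 0.0594 ≈ 0.059

0.059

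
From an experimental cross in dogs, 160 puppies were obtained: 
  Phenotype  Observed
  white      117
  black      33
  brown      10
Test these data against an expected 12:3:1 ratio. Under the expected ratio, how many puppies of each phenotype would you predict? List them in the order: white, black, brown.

120, 30, 10

The 12:3:1 ratio has 16 parts, so with N = 160 the expected counts are:
  white: 160 × 12/16 = 120
  black: 160 × 3/16 = 30
  brown: 160 × 1/16 = 10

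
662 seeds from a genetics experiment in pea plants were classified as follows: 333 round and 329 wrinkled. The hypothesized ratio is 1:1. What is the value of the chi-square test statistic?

0.024

The 1:1 ratio has 2 parts, so with N = 662 the expected counts are:
  round: 662 × 1/2 = 331
  wrinkled: 662 × 1/2 = 331
χ² = Σ (O − E)² / E
  round: (333 − 331)² / 331 = 0.0121
  wrinkled: (329 − 331)² / 331 = 0.0121
χ² = 0.0121 + 0.0121 = 0.0242 ≈ 0.024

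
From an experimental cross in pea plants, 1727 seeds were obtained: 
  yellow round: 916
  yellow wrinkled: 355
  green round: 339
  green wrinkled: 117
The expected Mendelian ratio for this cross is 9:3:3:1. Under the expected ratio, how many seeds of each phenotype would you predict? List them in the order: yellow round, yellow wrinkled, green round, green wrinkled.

The 9:3:3:1 ratio has 16 parts, so with N = 1727 the expected counts are:
  yellow round: 1727 × 9/16 = 971.4375
  yellow wrinkled: 1727 × 3/16 = 323.8125
  green round: 1727 × 3/16 = 323.8125
  green wrinkled: 1727 × 1/16 = 107.9375

971.4375, 323.8125, 323.8125, 107.9375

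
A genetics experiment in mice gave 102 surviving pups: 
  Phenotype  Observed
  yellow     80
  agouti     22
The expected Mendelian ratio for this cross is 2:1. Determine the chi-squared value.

Under the 2:1 hypothesis (Σ ratio = 3, N = 102):
  yellow: 102 × 2/3 = 68
  agouti: 102 × 1/3 = 34
χ² = Σ (O − E)² / E
  yellow: (80 − 68)² / 68 = 2.1176
  agouti: (22 − 34)² / 34 = 4.2353
χ² = 2.1176 + 4.2353 = 6.3529 ≈ 6.353

6.353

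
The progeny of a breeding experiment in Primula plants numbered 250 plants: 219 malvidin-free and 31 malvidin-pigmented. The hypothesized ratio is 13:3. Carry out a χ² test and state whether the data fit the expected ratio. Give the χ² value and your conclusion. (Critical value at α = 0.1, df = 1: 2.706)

Total ratio parts = 16. Expected numbers out of 250:
  malvidin-free: 250 × 13/16 = 203.125
  malvidin-pigmented: 250 × 3/16 = 46.875
χ² = Σ (O − E)² / E
  malvidin-free: (219 − 203.125)² / 203.125 = 1.2407
  malvidin-pigmented: (31 − 46.875)² / 46.875 = 5.3763
χ² = 1.2407 + 5.3763 = 6.617
Degrees of freedom = 2 − 1 = 1; critical value at α = 0.1 is 2.706.
Since 6.617 > 2.706, we reject the null hypothesis — the data do not fit the 13:3 ratio.

6.617; not consistent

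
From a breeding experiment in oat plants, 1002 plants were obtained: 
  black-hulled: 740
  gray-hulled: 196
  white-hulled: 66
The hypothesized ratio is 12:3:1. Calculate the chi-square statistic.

The 12:3:1 ratio has 16 parts, so with N = 1002 the expected counts are:
  black-hulled: 1002 × 12/16 = 751.5
  gray-hulled: 1002 × 3/16 = 187.875
  white-hulled: 1002 × 1/16 = 62.625
χ² = Σ (O − E)² / E
  black-hulled: (740 − 751.5)² / 751.5 = 0.1760
  gray-hulled: (196 − 187.875)² / 187.875 = 0.3514
  white-hulled: (66 − 62.625)² / 62.625 = 0.1819
χ² = 0.1760 + 0.3514 + 0.1819 = 0.7093 ≈ 0.709

0.709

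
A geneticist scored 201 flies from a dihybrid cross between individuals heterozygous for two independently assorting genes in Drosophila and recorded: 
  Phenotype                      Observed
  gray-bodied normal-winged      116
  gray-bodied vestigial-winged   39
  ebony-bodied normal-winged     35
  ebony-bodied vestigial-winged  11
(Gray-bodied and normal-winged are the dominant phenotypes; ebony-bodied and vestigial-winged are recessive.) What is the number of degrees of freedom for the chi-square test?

A dihybrid F₂ with independent assortment and complete dominance at both loci gives a 9:3:3:1 phenotypic ratio.
A goodness-of-fit test with 4 phenotype classes has df = 4 − 1 = 3.

3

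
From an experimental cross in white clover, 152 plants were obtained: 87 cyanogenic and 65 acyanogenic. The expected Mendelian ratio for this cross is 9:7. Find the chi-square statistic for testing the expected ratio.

0.060

Under the 9:7 hypothesis (Σ ratio = 16, N = 152):
  cyanogenic: 152 × 9/16 = 85.5
  acyanogenic: 152 × 7/16 = 66.5
χ² = Σ (O − E)² / E
  cyanogenic: (87 − 85.5)² / 85.5 = 0.0263
  acyanogenic: (65 − 66.5)² / 66.5 = 0.0338
χ² = 0.0263 + 0.0338 = 0.0601 ≈ 0.060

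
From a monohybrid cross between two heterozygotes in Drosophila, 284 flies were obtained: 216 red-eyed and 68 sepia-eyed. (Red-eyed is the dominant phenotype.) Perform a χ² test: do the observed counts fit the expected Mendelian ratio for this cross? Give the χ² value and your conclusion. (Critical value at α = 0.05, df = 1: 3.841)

0.169; consistent

For a monohybrid cross between heterozygotes with complete dominance, the expected phenotypic ratio is 3:1.
The 3:1 ratio has 4 parts, so with N = 284 the expected counts are:
  red-eyed: 284 × 3/4 = 213
  sepia-eyed: 284 × 1/4 = 71
χ² = Σ (O − E)² / E
  red-eyed: (216 − 213)² / 213 = 0.0423
  sepia-eyed: (68 − 71)² / 71 = 0.1268
χ² = 0.0423 + 0.1268 = 0.1691 ≈ 0.169
Degrees of freedom = 2 − 1 = 1; critical value at α = 0.05 is 3.841.
Since 0.169 < 3.841, we fail to reject the null hypothesis — the data are consistent with the 3:1 ratio.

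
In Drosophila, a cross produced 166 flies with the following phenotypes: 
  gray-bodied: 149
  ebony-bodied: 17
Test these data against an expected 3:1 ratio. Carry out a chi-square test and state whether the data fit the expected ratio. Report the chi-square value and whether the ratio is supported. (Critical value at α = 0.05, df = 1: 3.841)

Expected counts for N = 166 under a 3:1 ratio (total parts = 4):
  gray-bodied: 166 × 3/4 = 124.5
  ebony-bodied: 166 × 1/4 = 41.5
χ² = Σ (O − E)² / E
  gray-bodied: (149 − 124.5)² / 124.5 = 4.8213
  ebony-bodied: (17 − 41.5)² / 41.5 = 14.4639
χ² = 4.8213 + 14.4639 = 19.2852 ≈ 19.285
Degrees of freedom = 2 − 1 = 1; critical value at α = 0.05 is 3.841.
Since 19.285 > 3.841, we reject the null hypothesis — the data do not fit the 3:1 ratio.

19.285; not consistent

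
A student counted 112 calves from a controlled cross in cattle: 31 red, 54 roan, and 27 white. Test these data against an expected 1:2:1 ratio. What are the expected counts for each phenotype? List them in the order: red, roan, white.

28, 56, 28

Total ratio parts = 4. Expected numbers out of 112:
  red: 112 × 1/4 = 28
  roan: 112 × 2/4 = 56
  white: 112 × 1/4 = 28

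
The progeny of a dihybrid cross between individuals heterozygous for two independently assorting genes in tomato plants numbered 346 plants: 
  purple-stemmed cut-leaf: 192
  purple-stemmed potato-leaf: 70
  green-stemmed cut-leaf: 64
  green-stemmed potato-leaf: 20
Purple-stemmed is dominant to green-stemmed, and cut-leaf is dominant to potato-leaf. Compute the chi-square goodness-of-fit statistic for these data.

A dihybrid F₂ with independent assortment and complete dominance at both loci gives a 9:3:3:1 phenotypic ratio.
The 9:3:3:1 ratio has 16 parts, so with N = 346 the expected counts are:
  purple-stemmed cut-leaf: 346 × 9/16 = 194.625
  purple-stemmed potato-leaf: 346 × 3/16 = 64.875
  green-stemmed cut-leaf: 346 × 3/16 = 64.875
  green-stemmed potato-leaf: 346 × 1/16 = 21.625
χ² = Σ (O − E)² / E
  purple-stemmed cut-leaf: (192 − 194.625)² / 194.625 = 0.0354
  purple-stemmed potato-leaf: (70 − 64.875)² / 64.875 = 0.4049
  green-stemmed cut-leaf: (64 − 64.875)² / 64.875 = 0.0118
  green-stemmed potato-leaf: (20 − 21.625)² / 21.625 = 0.1221
χ² = 0.0354 + 0.4049 + 0.0118 + 0.1221 = 0.5742 ≈ 0.574

0.574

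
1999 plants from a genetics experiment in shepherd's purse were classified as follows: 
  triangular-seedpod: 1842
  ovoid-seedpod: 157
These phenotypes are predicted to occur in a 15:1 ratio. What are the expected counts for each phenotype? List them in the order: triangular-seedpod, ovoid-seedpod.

Expected counts for N = 1999 under a 15:1 ratio (total parts = 16):
  triangular-seedpod: 1999 × 15/16 = 1874.0625
  ovoid-seedpod: 1999 × 1/16 = 124.9375

1874.0625, 124.9375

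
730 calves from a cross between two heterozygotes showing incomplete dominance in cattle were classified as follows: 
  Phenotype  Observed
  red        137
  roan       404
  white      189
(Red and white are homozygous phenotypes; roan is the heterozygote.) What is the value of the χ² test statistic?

With incomplete dominance, a heterozygote × heterozygote cross gives a 1:2:1 phenotypic ratio.
Total ratio parts = 4. Expected numbers out of 730:
  red: 730 × 1/4 = 182.5
  roan: 730 × 2/4 = 365
  white: 730 × 1/4 = 182.5
χ² = Σ (O − E)² / E
  red: (137 − 182.5)² / 182.5 = 11.3438
  roan: (404 − 365)² / 365 = 4.1671
  white: (189 − 182.5)² / 182.5 = 0.2315
χ² = 11.3438 + 4.1671 + 0.2315 = 15.7424 ≈ 15.742

15.742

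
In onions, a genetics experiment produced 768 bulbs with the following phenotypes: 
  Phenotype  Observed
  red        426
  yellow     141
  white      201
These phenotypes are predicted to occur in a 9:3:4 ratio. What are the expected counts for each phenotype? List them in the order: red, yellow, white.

Expected counts for N = 768 under a 9:3:4 ratio (total parts = 16):
  red: 768 × 9/16 = 432
  yellow: 768 × 3/16 = 144
  white: 768 × 4/16 = 192

432, 144, 192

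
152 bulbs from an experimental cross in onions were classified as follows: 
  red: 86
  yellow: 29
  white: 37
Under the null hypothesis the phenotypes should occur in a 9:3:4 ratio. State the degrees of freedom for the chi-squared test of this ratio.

2

A goodness-of-fit test with 3 phenotype classes has df = 3 − 1 = 2.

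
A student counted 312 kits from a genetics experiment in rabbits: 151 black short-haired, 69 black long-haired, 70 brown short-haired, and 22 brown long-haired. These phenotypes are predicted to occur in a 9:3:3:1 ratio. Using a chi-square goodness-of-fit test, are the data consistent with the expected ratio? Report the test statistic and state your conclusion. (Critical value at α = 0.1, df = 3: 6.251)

Under the 9:3:3:1 hypothesis (Σ ratio = 16, N = 312):
  black short-haired: 312 × 9/16 = 175.5
  black long-haired: 312 × 3/16 = 58.5
  brown short-haired: 312 × 3/16 = 58.5
  brown long-haired: 312 × 1/16 = 19.5
χ² = Σ (O − E)² / E
  black short-haired: (151 − 175.5)² / 175.5 = 3.4202
  black long-haired: (69 − 58.5)² / 58.5 = 1.8846
  brown short-haired: (70 − 58.5)² / 58.5 = 2.2607
  brown long-haired: (22 − 19.5)² / 19.5 = 0.3205
χ² = 3.4202 + 1.8846 + 2.2607 + 0.3205 = 7.886
Degrees of freedom = 4 − 1 = 3; critical value at α = 0.1 is 6.251.
Since 7.886 > 6.251, we reject the null hypothesis — the data do not fit the 9:3:3:1 ratio.

7.886; not consistent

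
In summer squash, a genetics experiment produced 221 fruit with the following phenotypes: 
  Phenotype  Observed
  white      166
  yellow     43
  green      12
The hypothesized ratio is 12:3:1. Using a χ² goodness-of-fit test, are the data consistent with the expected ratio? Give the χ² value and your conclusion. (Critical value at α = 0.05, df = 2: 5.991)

The 12:3:1 ratio has 16 parts, so with N = 221 the expected counts are:
  white: 221 × 12/16 = 165.75
  yellow: 221 × 3/16 = 41.4375
  green: 221 × 1/16 = 13.8125
χ² = Σ (O − E)² / E
  white: (166 − 165.75)² / 165.75 = 0.0004
  yellow: (43 − 41.4375)² / 41.4375 = 0.0589
  green: (12 − 13.8125)² / 13.8125 = 0.2378
χ² = 0.0004 + 0.0589 + 0.2378 = 0.2971 ≈ 0.297
Degrees of freedom = 3 − 1 = 2; critical value at α = 0.05 is 5.991.
Since 0.297 < 5.991, we fail to reject the null hypothesis — the data are consistent with the 12:3:1 ratio.

0.297; consistent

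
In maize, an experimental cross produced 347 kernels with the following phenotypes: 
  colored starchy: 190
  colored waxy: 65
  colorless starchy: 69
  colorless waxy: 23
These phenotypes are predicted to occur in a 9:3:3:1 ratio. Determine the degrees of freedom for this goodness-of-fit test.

A goodness-of-fit test with 4 phenotype classes has df = 4 − 1 = 3.

3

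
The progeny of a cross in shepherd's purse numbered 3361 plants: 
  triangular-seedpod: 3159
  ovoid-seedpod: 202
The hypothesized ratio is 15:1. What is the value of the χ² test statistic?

The 15:1 ratio has 16 parts, so with N = 3361 the expected counts are:
  triangular-seedpod: 3361 × 15/16 = 3150.9375
  ovoid-seedpod: 3361 × 1/16 = 210.0625
χ² = Σ (O − E)² / E
  triangular-seedpod: (3159 − 3150.9375)² / 3150.9375 = 0.0206
  ovoid-seedpod: (202 − 210.0625)² / 210.0625 = 0.3095
χ² = 0.0206 + 0.3095 = 0.3301 ≈ 0.330

0.330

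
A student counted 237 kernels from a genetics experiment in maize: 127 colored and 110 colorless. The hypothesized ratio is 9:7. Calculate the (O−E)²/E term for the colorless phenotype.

0.384

Expected counts for N = 237 under a 9:7 ratio (total parts = 16):
  colored: 237 × 9/16 = 133.3125
  colorless: 237 × 7/16 = 103.6875
Contribution of colorless: (110 − 103.6875)² / 103.6875 = 0.3843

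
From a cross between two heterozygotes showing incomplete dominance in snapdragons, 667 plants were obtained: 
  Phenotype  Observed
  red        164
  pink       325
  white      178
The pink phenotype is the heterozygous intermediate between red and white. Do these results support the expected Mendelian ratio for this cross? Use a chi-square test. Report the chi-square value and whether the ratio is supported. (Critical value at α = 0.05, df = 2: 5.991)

With incomplete dominance, a heterozygote × heterozygote cross gives a 1:2:1 phenotypic ratio.
Expected counts for N = 667 under a 1:2:1 ratio (total parts = 4):
  red: 667 × 1/4 = 166.75
  pink: 667 × 2/4 = 333.5
  white: 667 × 1/4 = 166.75
χ² = Σ (O − E)² / E
  red: (164 − 166.75)² / 166.75 = 0.0454
  pink: (325 − 333.5)² / 333.5 = 0.2166
  white: (178 − 166.75)² / 166.75 = 0.7590
χ² = 0.0454 + 0.2166 + 0.7590 = 1.021
Degrees of freedom = 3 − 1 = 2; critical value at α = 0.05 is 5.991.
Since 1.021 < 5.991, we fail to reject the null hypothesis — the data are consistent with the 1:2:1 ratio.

1.021; consistent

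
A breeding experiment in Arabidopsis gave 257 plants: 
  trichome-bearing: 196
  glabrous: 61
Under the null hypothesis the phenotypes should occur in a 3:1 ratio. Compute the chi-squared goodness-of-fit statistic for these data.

The 3:1 ratio has 4 parts, so with N = 257 the expected counts are:
  trichome-bearing: 257 × 3/4 = 192.75
  glabrous: 257 × 1/4 = 64.25
χ² = Σ (O − E)² / E
  trichome-bearing: (196 − 192.75)² / 192.75 = 0.0548
  glabrous: (61 − 64.25)² / 64.25 = 0.1644
χ² = 0.0548 + 0.1644 = 0.2192 ≈ 0.219

0.219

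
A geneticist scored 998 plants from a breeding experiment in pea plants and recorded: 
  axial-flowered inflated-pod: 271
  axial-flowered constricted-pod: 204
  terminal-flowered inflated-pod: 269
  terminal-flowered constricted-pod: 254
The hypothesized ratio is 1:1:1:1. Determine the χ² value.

Under the 1:1:1:1 hypothesis (Σ ratio = 4, N = 998):
  axial-flowered inflated-pod: 998 × 1/4 = 249.5
  axial-flowered constricted-pod: 998 × 1/4 = 249.5
  terminal-flowered inflated-pod: 998 × 1/4 = 249.5
  terminal-flowered constricted-pod: 998 × 1/4 = 249.5
χ² = Σ (O − E)² / E
  axial-flowered inflated-pod: (271 − 249.5)² / 249.5 = 1.8527
  axial-flowered constricted-pod: (204 − 249.5)² / 249.5 = 8.2976
  terminal-flowered inflated-pod: (269 − 249.5)² / 249.5 = 1.5240
  terminal-flowered constricted-pod: (254 − 249.5)² / 249.5 = 0.0812
χ² = 1.8527 + 8.2976 + 1.5240 + 0.0812 = 11.7555 ≈ 11.756

11.756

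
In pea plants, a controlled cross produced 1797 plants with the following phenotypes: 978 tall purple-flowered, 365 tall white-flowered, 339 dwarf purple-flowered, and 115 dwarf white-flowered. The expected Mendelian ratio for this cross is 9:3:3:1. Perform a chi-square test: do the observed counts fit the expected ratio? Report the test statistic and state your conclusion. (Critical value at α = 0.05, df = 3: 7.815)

Under the 9:3:3:1 hypothesis (Σ ratio = 16, N = 1797):
  tall purple-flowered: 1797 × 9/16 = 1010.8125
  tall white-flowered: 1797 × 3/16 = 336.9375
  dwarf purple-flowered: 1797 × 3/16 = 336.9375
  dwarf white-flowered: 1797 × 1/16 = 112.3125
χ² = Σ (O − E)² / E
  tall purple-flowered: (978 − 1010.8125)² / 1010.8125 = 1.0651
  tall white-flowered: (365 − 336.9375)² / 336.9375 = 2.3372
  dwarf purple-flowered: (339 − 336.9375)² / 336.9375 = 0.0126
  dwarf white-flowered: (115 − 112.3125)² / 112.3125 = 0.0643
χ² = 1.0651 + 2.3372 + 0.0126 + 0.0643 = 3.4792 ≈ 3.479
Degrees of freedom = 4 − 1 = 3; critical value at α = 0.05 is 7.815.
Since 3.479 < 7.815, we fail to reject the null hypothesis — the data are consistent with the 9:3:3:1 ratio.

3.479; consistent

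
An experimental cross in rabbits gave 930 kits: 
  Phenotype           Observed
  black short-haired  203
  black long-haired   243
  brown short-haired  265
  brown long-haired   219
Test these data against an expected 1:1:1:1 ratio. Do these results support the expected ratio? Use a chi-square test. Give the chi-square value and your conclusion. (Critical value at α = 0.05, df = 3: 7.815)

The 1:1:1:1 ratio has 4 parts, so with N = 930 the expected counts are:
  black short-haired: 930 × 1/4 = 232.5
  black long-haired: 930 × 1/4 = 232.5
  brown short-haired: 930 × 1/4 = 232.5
  brown long-haired: 930 × 1/4 = 232.5
χ² = Σ (O − E)² / E
  black short-haired: (203 − 232.5)² / 232.5 = 3.7430
  black long-haired: (243 − 232.5)² / 232.5 = 0.4742
  brown short-haired: (265 − 232.5)² / 232.5 = 4.5430
  brown long-haired: (219 − 232.5)² / 232.5 = 0.7839
χ² = 3.7430 + 0.4742 + 4.5430 + 0.7839 = 9.5441 ≈ 9.544
Degrees of freedom = 4 − 1 = 3; critical value at α = 0.05 is 7.815.
Since 9.544 > 7.815, we reject the null hypothesis — the data do not fit the 1:1:1:1 ratio.

9.544; not consistent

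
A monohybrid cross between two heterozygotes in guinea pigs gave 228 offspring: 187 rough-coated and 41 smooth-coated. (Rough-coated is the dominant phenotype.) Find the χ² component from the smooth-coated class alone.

For a monohybrid cross between heterozygotes with complete dominance, the expected phenotypic ratio is 3:1.
Total ratio parts = 4. Expected numbers out of 228:
  rough-coated: 228 × 3/4 = 171
  smooth-coated: 228 × 1/4 = 57
Contribution of smooth-coated: (41 − 57)² / 57 = 4.4912

4.491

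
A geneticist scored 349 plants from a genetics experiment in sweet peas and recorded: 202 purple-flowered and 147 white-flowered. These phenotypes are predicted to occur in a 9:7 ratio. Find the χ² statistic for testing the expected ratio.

Total ratio parts = 16. Expected numbers out of 349:
  purple-flowered: 349 × 9/16 = 196.3125
  white-flowered: 349 × 7/16 = 152.6875
χ² = Σ (O − E)² / E
  purple-flowered: (202 − 196.3125)² / 196.3125 = 0.1648
  white-flowered: (147 − 152.6875)² / 152.6875 = 0.2119
χ² = 0.1648 + 0.2119 = 0.3767 ≈ 0.377

0.377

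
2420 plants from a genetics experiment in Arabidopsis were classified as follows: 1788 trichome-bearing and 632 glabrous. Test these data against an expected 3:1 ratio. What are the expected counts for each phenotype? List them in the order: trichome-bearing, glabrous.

1815, 605

The 3:1 ratio has 4 parts, so with N = 2420 the expected counts are:
  trichome-bearing: 2420 × 3/4 = 1815
  glabrous: 2420 × 1/4 = 605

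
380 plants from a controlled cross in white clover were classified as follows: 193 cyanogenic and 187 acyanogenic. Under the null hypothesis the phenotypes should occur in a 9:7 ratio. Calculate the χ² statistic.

4.604

Under the 9:7 hypothesis (Σ ratio = 16, N = 380):
  cyanogenic: 380 × 9/16 = 213.75
  acyanogenic: 380 × 7/16 = 166.25
χ² = Σ (O − E)² / E
  cyanogenic: (193 − 213.75)² / 213.75 = 2.0143
  acyanogenic: (187 − 166.25)² / 166.25 = 2.5898
χ² = 2.0143 + 2.5898 = 4.6041 ≈ 4.604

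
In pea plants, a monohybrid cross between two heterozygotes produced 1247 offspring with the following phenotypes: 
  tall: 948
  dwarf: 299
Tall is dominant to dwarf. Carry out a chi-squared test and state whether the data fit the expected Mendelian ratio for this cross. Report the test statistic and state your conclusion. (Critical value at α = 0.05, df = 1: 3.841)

0.695; consistent

For a monohybrid cross between heterozygotes with complete dominance, the expected phenotypic ratio is 3:1.
The 3:1 ratio has 4 parts, so with N = 1247 the expected counts are:
  tall: 1247 × 3/4 = 935.25
  dwarf: 1247 × 1/4 = 311.75
χ² = Σ (O − E)² / E
  tall: (948 − 935.25)² / 935.25 = 0.1738
  dwarf: (299 − 311.75)² / 311.75 = 0.5215
χ² = 0.1738 + 0.5215 = 0.6953 ≈ 0.695
Degrees of freedom = 2 − 1 = 1; critical value at α = 0.05 is 3.841.
Since 0.695 < 3.841, we fail to reject the null hypothesis — the data are consistent with the 3:1 ratio.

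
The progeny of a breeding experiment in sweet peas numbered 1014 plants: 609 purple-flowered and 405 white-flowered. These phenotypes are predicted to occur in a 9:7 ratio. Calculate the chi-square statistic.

5.979

Under the 9:7 hypothesis (Σ ratio = 16, N = 1014):
  purple-flowered: 1014 × 9/16 = 570.375
  white-flowered: 1014 × 7/16 = 443.625
χ² = Σ (O − E)² / E
  purple-flowered: (609 − 570.375)² / 570.375 = 2.6156
  white-flowered: (405 − 443.625)² / 443.625 = 3.3630
χ² = 2.6156 + 3.3630 = 5.9786 ≈ 5.979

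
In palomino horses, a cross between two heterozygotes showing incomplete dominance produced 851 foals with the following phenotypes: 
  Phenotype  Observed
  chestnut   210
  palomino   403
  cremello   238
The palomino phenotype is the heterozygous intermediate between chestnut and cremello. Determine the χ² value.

With incomplete dominance, a heterozygote × heterozygote cross gives a 1:2:1 phenotypic ratio.
Under the 1:2:1 hypothesis (Σ ratio = 4, N = 851):
  chestnut: 851 × 1/4 = 212.75
  palomino: 851 × 2/4 = 425.5
  cremello: 851 × 1/4 = 212.75
χ² = Σ (O − E)² / E
  chestnut: (210 − 212.75)² / 212.75 = 0.0355
  palomino: (403 − 425.5)² / 425.5 = 1.1898
  cremello: (238 − 212.75)² / 212.75 = 2.9968
χ² = 0.0355 + 1.1898 + 2.9968 = 4.2221 ≈ 4.222

4.222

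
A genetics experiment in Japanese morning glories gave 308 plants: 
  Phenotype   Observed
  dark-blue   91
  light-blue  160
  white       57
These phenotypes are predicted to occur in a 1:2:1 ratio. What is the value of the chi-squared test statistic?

7.974

Expected counts for N = 308 under a 1:2:1 ratio (total parts = 4):
  dark-blue: 308 × 1/4 = 77
  light-blue: 308 × 2/4 = 154
  white: 308 × 1/4 = 77
χ² = Σ (O − E)² / E
  dark-blue: (91 − 77)² / 77 = 2.5455
  light-blue: (160 − 154)² / 154 = 0.2338
  white: (57 − 77)² / 77 = 5.1948
χ² = 2.5455 + 0.2338 + 5.1948 = 7.9741 ≈ 7.974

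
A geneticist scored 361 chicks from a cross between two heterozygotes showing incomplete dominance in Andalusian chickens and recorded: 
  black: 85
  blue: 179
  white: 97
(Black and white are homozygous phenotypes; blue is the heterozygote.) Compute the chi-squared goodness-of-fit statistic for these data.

0.823

With incomplete dominance, a heterozygote × heterozygote cross gives a 1:2:1 phenotypic ratio.
The 1:2:1 ratio has 4 parts, so with N = 361 the expected counts are:
  black: 361 × 1/4 = 90.25
  blue: 361 × 2/4 = 180.5
  white: 361 × 1/4 = 90.25
χ² = Σ (O − E)² / E
  black: (85 − 90.25)² / 90.25 = 0.3054
  blue: (179 − 180.5)² / 180.5 = 0.0125
  white: (97 − 90.25)² / 90.25 = 0.5048
χ² = 0.3054 + 0.0125 + 0.5048 = 0.8227 ≈ 0.823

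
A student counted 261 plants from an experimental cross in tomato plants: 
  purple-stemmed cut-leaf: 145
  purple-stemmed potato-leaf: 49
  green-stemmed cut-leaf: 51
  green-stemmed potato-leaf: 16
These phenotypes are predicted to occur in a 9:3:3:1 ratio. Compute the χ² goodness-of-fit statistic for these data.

The 9:3:3:1 ratio has 16 parts, so with N = 261 the expected counts are:
  purple-stemmed cut-leaf: 261 × 9/16 = 146.8125
  purple-stemmed potato-leaf: 261 × 3/16 = 48.9375
  green-stemmed cut-leaf: 261 × 3/16 = 48.9375
  green-stemmed potato-leaf: 261 × 1/16 = 16.3125
χ² = Σ (O − E)² / E
  purple-stemmed cut-leaf: (145 − 146.8125)² / 146.8125 = 0.0224
  purple-stemmed potato-leaf: (49 − 48.9375)² / 48.9375 = 0.0001
  green-stemmed cut-leaf: (51 − 48.9375)² / 48.9375 = 0.0869
  green-stemmed potato-leaf: (16 − 16.3125)² / 16.3125 = 0.0060
χ² = 0.0224 + 0.0001 + 0.0869 + 0.0060 = 0.1154 ≈ 0.115

0.115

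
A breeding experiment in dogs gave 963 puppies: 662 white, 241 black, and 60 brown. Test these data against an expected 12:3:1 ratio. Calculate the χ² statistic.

25.256

Total ratio parts = 16. Expected numbers out of 963:
  white: 963 × 12/16 = 722.25
  black: 963 × 3/16 = 180.5625
  brown: 963 × 1/16 = 60.1875
χ² = Σ (O − E)² / E
  white: (662 − 722.25)² / 722.25 = 5.0260
  black: (241 − 180.5625)² / 180.5625 = 20.2295
  brown: (60 − 60.1875)² / 60.1875 = 0.0006
χ² = 5.0260 + 20.2295 + 0.0006 = 25.2561 ≈ 25.256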